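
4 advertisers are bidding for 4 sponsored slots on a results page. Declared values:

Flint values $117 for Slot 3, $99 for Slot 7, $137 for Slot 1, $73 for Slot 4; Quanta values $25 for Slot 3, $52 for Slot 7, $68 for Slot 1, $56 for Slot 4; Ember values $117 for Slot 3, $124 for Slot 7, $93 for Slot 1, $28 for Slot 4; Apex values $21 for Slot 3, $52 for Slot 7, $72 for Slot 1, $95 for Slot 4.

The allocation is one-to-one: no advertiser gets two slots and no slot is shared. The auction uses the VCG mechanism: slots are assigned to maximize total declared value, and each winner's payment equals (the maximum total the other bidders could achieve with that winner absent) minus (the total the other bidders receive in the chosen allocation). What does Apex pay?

Apex pays $8.

Efficient allocation: Flint→Slot 3 ($117), Quanta→Slot 1 ($68), Ember→Slot 7 ($124), Apex→Slot 4 ($95); total welfare W = $404.
Apex receives Slot 4 at value $95, so the others get W − 95 = $309.
Without Apex: best allocation of the remaining 3 bidders over all 4 slots is Flint→Slot 1 ($137), Quanta→Slot 4 ($56), Ember→Slot 7 ($124), total $317.
VCG payment = (others' best without Apex) − (others' welfare with Apex) = 317 − 309 = $8.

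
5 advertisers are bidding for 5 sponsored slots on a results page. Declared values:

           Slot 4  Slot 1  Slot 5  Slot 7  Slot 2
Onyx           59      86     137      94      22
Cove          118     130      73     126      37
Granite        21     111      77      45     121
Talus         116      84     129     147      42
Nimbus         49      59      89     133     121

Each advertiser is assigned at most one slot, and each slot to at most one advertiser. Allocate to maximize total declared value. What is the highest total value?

Maximum total: $637

Treat this as an assignment problem: match each advertiser to one slot.
Optimal: Onyx→Slot 5 ($137), Cove→Slot 1 ($130), Granite→Slot 2 ($121), Talus→Slot 4 ($116), Nimbus→Slot 7 ($133) — total 137+130+121+116+133 = $637.
Column-greedy (each slot in turn goes to its best remaining advertiser) gives $634, worse by 3.
Next-best assignment: Onyx→Slot 5, Cove→Slot 4, Granite→Slot 1, Talus→Slot 7, Nimbus→Slot 2 = $634.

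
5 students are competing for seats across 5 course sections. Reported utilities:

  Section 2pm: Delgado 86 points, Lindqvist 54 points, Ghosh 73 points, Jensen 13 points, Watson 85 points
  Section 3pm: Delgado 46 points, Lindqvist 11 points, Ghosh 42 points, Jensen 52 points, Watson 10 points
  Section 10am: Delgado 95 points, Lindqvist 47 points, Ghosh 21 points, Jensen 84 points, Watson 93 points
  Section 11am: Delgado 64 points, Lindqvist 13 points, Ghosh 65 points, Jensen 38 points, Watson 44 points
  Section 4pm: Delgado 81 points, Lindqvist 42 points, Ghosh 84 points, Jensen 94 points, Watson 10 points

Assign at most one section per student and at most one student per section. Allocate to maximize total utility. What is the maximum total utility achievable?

Max total: 352 points

This is the linear assignment problem.
Optimal: Delgado→Section 3pm (46 points), Lindqvist→Section 2pm (54 points), Ghosh→Section 11am (65 points), Jensen→Section 4pm (94 points), Watson→Section 10am (93 points) — total 46+54+65+94+93 = 352 points.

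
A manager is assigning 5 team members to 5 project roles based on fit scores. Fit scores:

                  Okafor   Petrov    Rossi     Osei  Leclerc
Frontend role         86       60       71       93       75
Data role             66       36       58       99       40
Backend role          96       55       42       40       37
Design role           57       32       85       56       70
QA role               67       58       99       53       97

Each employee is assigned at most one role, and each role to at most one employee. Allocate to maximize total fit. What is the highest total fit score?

Maximum total: 437 pts

This is a one-to-one assignment (maximum-weight bipartite matching).
Optimal: Okafor→Backend role (96 pts), Petrov→Frontend role (60 pts), Rossi→Design role (85 pts), Osei→Data role (99 pts), Leclerc→QA role (97 pts) — total 96+60+85+99+97 = 437 pts.
Row-greedy (each employee in turn takes its best remaining role) gives 424 pts, worse by 13.
Next-best assignment: Okafor→Backend role, Petrov→Frontend role, Rossi→QA role, Osei→Data role, Leclerc→Design role = 424 pts.
No other one-to-one assignment exceeds 437 pts.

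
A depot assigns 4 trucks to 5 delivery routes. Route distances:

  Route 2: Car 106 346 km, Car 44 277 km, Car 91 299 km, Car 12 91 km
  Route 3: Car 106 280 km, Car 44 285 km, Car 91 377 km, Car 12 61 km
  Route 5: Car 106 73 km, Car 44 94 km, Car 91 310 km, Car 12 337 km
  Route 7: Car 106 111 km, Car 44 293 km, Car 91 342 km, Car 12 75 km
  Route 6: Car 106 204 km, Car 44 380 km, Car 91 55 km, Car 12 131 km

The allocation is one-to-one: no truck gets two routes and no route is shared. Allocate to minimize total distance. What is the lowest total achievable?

Minimum total: 321 km

Optimal: Car 106→Route 7 (111 km), Car 44→Route 5 (94 km), Car 91→Route 6 (55 km), Car 12→Route 3 (61 km) — total 111+94+55+61 = 321 km.
Min-entry greedy (repeatedly take the single cheapest remaining cell) gives 466 km, worse by 145.
Next-best assignment: Car 106→Route 7, Car 44→Route 5, Car 91→Route 6, Car 12→Route 2 = 351 km.
Every other assignment is strictly worse.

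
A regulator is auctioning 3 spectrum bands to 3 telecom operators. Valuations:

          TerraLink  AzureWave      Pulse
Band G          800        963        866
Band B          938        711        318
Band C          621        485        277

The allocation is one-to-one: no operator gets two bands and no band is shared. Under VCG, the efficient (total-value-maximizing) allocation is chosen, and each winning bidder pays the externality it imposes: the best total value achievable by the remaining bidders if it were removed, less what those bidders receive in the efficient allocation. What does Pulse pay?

Efficient allocation: TerraLink→Band B ($938M), AzureWave→Band C ($485M), Pulse→Band G ($866M); total welfare W = $2289M.
Pulse receives Band G at value $866M, so the others get W − 866 = $1423M.
Without Pulse: best allocation of the remaining 2 bidders over all 3 bands is TerraLink→Band B ($938M), AzureWave→Band G ($963M), total $1901M.
VCG payment = (others' best without Pulse) − (others' welfare with Pulse) = 1901 − 1423 = $478M.

Pulse pays $478M.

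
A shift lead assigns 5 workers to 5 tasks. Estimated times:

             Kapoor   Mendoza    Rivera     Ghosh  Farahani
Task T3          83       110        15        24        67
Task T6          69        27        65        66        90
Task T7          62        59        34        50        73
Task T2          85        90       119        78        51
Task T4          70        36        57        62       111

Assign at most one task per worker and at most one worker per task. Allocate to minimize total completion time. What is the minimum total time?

This is the linear assignment problem.
Optimal: Kapoor→Task T4 (70 min), Mendoza→Task T6 (27 min), Rivera→Task T7 (34 min), Ghosh→Task T3 (24 min), Farahani→Task T2 (51 min) — total 70+27+34+24+51 = 206 min.
Row-greedy (each worker in turn takes its cheapest remaining task) gives 217 min, worse by 11.
Every other assignment is strictly worse.

Minimum total: 206 min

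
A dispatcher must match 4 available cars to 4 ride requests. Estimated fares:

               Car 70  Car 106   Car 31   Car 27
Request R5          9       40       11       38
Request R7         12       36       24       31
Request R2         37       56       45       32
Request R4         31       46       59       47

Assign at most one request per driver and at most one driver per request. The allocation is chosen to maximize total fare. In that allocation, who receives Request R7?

Car 106 receives Request R7.

Optimal: Car 70→Request R2 ($37), Car 106→Request R7 ($36), Car 31→Request R4 ($59), Car 27→Request R5 ($38) — total 37+36+59+38 = $170.
Row-greedy (each driver in turn takes its best remaining request) gives $145, worse by 25.
Swapping Car 106↔Car 70 (Car 106→Request R2 $56, Car 70→Request R7 $12) loses 5.
Car 106's own top request is Request R2 ($56), but forcing Car 106→Request R2 and reassigning the rest optimally gives only $165 — worse by 5.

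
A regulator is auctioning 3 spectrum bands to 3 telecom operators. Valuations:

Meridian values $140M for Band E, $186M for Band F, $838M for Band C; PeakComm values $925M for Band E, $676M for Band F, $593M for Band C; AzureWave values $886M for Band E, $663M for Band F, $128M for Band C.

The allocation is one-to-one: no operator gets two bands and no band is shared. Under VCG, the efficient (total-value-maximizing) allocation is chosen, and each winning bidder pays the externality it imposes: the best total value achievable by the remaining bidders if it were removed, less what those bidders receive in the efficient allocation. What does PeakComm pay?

Efficient allocation: Meridian→Band C ($838M), PeakComm→Band E ($925M), AzureWave→Band F ($663M); total welfare W = $2426M.
PeakComm receives Band E at value $925M, so the others get W − 925 = $1501M.
Without PeakComm: best allocation of the remaining 2 bidders over all 3 bands is Meridian→Band C ($838M), AzureWave→Band E ($886M), total $1724M.
VCG payment = (others' best without PeakComm) − (others' welfare with PeakComm) = 1724 − 1501 = $223M.

PeakComm pays $223M.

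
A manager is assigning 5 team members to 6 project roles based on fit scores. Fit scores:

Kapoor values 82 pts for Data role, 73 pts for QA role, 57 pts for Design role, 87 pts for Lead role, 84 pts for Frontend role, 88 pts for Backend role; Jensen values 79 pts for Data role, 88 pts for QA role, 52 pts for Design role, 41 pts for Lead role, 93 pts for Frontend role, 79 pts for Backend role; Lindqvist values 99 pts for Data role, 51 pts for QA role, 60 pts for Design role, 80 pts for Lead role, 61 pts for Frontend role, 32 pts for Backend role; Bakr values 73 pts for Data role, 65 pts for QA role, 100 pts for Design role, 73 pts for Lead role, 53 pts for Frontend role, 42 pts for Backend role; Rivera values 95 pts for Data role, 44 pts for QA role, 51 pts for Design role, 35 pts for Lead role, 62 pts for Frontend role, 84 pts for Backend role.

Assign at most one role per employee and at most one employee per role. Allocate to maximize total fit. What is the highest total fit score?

This is the linear assignment problem.
Optimal: Kapoor→Lead role (87 pts), Jensen→Frontend role (93 pts), Lindqvist→Data role (99 pts), Bakr→Design role (100 pts), Rivera→Backend role (84 pts) — total 87+93+99+100+84 = 463 pts.
Row-greedy (each employee in turn takes its best remaining role) gives 424 pts, worse by 39.

Maximum total: 463 pts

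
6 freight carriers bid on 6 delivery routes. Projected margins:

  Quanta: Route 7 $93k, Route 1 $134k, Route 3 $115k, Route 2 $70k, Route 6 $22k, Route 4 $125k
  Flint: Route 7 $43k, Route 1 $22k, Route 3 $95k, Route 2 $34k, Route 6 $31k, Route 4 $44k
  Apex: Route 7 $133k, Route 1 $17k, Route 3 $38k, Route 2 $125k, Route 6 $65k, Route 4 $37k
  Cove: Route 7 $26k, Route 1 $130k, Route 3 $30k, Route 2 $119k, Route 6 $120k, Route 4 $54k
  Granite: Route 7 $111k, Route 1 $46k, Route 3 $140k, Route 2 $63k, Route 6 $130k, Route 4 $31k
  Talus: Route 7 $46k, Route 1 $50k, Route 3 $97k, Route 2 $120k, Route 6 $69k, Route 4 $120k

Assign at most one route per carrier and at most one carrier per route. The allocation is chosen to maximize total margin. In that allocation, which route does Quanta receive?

Quanta receives Route 4.

Treat this as an assignment problem: match each carrier to one route.
Optimal: Quanta→Route 4 ($125k), Flint→Route 3 ($95k), Apex→Route 7 ($133k), Cove→Route 1 ($130k), Granite→Route 6 ($130k), Talus→Route 2 ($120k) — total 125+95+133+130+130+120 = $733k.
Row-greedy (each carrier in turn takes its best remaining route) gives $665k, worse by 68.
Next-best assignment: Quanta→Route 1, Flint→Route 3, Apex→Route 7, Cove→Route 2, Granite→Route 6, Talus→Route 4 = $731k.
Swapping Granite↔Cove (Granite→Route 1 $46k, Cove→Route 6 $120k) loses 94.
Quanta's own top route is Route 1 ($134k), but forcing Quanta→Route 1 and reassigning the rest optimally gives only $731k — worse by 2.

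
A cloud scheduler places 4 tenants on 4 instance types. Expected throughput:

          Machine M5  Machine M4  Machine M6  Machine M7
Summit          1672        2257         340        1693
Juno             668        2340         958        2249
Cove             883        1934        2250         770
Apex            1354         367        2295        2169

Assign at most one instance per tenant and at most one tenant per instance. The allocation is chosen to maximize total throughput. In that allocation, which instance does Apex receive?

Treat this as an assignment problem: match each tenant to one instance.
Optimal: Summit→Machine M5 (1672 ops/s), Juno→Machine M4 (2340 ops/s), Cove→Machine M6 (2250 ops/s), Apex→Machine M7 (2169 ops/s) — total 1672+2340+2250+2169 = 8431 ops/s.
Row-greedy (each tenant in turn takes its best remaining instance) gives 8110 ops/s, worse by 321.
Next-best assignment: Summit→Machine M5, Juno→Machine M7, Cove→Machine M4, Apex→Machine M6 = 8150 ops/s.
Apex's own top instance is Machine M6 (2295 ops/s), but forcing Apex→Machine M6 and reassigning the rest optimally gives only 8150 ops/s — worse by 281.

Apex receives Machine M7.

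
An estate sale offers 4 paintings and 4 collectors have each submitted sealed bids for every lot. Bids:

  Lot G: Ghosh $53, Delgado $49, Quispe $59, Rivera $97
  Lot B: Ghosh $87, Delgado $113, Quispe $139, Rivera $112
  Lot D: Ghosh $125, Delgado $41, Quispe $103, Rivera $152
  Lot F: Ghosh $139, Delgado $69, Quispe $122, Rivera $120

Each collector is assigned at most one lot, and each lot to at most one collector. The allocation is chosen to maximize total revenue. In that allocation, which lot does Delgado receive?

Delgado receives Lot G.

Optimal: Ghosh→Lot F ($139), Delgado→Lot G ($49), Quispe→Lot B ($139), Rivera→Lot D ($152) — total 139+49+139+152 = $479.
Row-greedy (each collector in turn takes its best remaining lot) gives $452, worse by 27.
Next-best assignment: Ghosh→Lot F, Delgado→Lot B, Quispe→Lot G, Rivera→Lot D = $463.
Swapping Delgado↔Rivera (Delgado→Lot D $41, Rivera→Lot G $97) loses 63.
No other one-to-one assignment exceeds $479.
Delgado's own top lot is Lot B ($113), but forcing Delgado→Lot B and reassigning the rest optimally gives only $463 — worse by 16.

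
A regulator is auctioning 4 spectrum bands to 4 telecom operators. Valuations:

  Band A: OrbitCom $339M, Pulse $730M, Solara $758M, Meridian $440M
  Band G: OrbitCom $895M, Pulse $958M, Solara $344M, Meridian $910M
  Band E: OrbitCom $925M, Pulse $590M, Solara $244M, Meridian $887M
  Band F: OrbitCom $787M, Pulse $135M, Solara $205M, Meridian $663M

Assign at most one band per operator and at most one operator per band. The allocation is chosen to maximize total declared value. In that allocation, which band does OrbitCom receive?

Treat this as an assignment problem: match each operator to one band.
Optimal: OrbitCom→Band F ($787M), Pulse→Band G ($958M), Solara→Band A ($758M), Meridian→Band E ($887M) — total 787+958+758+887 = $3390M.
Next-best assignment: OrbitCom→Band E, Pulse→Band G, Solara→Band A, Meridian→Band F = $3304M.
OrbitCom's own top band is Band E ($925M), but forcing OrbitCom→Band E and reassigning the rest optimally gives only $3304M — worse by 86.

OrbitCom receives Band F.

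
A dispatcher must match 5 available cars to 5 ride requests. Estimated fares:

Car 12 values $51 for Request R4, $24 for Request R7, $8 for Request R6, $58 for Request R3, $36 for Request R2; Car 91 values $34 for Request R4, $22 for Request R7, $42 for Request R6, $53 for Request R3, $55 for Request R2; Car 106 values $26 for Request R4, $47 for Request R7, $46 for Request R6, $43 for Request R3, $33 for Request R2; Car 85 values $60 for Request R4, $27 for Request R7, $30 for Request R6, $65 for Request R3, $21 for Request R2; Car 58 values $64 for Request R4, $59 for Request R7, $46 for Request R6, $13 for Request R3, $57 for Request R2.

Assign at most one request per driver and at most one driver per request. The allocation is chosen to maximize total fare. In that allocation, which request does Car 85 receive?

This is the linear assignment problem.
Optimal: Car 12→Request R3 ($58), Car 91→Request R2 ($55), Car 106→Request R6 ($46), Car 85→Request R4 ($60), Car 58→Request R7 ($59) — total 58+55+46+60+59 = $278.
Max-entry greedy (repeatedly take the single best remaining cell) gives $239, worse by 39.
Next-best assignment: Car 12→Request R4, Car 91→Request R2, Car 106→Request R6, Car 85→Request R3, Car 58→Request R7 = $276.
Car 85's own top request is Request R3 ($65), but forcing Car 85→Request R3 and reassigning the rest optimally gives only $276 — worse by 2.

Car 85 receives Request R4.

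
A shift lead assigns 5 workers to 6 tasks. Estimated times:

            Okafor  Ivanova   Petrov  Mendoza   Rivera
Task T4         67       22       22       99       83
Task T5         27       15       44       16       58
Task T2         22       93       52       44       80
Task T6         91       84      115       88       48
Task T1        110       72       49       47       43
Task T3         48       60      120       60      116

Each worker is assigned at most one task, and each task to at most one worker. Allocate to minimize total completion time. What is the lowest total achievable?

Min total: 154 min

Optimal: Okafor→Task T2 (22 min), Ivanova→Task T5 (15 min), Petrov→Task T4 (22 min), Mendoza→Task T1 (47 min), Rivera→Task T6 (48 min) — total 22+15+22+47+48 = 154 min.
Column-greedy (each task in turn goes to its cheapest remaining worker) gives 157 min, worse by 3.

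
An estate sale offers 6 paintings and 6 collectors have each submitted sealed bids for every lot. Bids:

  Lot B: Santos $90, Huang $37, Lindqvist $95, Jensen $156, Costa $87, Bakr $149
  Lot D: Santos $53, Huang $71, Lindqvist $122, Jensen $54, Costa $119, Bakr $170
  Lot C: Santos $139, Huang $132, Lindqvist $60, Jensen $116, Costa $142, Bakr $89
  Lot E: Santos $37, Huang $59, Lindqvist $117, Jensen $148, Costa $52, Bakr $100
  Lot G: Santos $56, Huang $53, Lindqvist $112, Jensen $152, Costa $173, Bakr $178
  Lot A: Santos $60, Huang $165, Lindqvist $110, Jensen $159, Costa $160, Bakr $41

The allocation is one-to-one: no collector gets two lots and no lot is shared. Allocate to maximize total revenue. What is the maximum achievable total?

Optimal: Santos→Lot C ($139), Huang→Lot A ($165), Lindqvist→Lot E ($117), Jensen→Lot B ($156), Costa→Lot G ($173), Bakr→Lot D ($170) — total 139+165+117+156+173+170 = $920.
Row-greedy (each collector in turn takes its best remaining lot) gives $855, worse by 65.
No other one-to-one assignment exceeds $920.

Maximum total: $920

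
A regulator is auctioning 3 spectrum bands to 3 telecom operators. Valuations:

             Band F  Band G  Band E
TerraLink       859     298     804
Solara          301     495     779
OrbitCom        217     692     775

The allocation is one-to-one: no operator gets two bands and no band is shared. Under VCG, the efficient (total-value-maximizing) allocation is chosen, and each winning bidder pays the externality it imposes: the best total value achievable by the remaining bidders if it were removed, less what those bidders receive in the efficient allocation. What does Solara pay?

Solara pays $83M.

Efficient allocation: TerraLink→Band F ($859M), Solara→Band E ($779M), OrbitCom→Band G ($692M); total welfare W = $2330M.
Solara receives Band E at value $779M, so the others get W − 779 = $1551M.
Without Solara: best allocation of the remaining 2 bidders over all 3 bands is TerraLink→Band F ($859M), OrbitCom→Band E ($775M), total $1634M.
VCG payment = (others' best without Solara) − (others' welfare with Solara) = 1634 − 1551 = $83M.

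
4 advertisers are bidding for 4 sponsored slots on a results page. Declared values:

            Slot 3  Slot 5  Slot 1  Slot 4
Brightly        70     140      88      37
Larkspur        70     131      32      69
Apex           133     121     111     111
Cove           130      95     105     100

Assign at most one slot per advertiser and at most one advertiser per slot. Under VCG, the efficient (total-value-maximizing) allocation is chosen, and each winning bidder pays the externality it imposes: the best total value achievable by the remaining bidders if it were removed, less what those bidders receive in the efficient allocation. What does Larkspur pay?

Larkspur pays $52.

Efficient allocation: Brightly→Slot 1 ($88), Larkspur→Slot 5 ($131), Apex→Slot 4 ($111), Cove→Slot 3 ($130); total welfare W = $460.
Larkspur receives Slot 5 at value $131, so the others get W − 131 = $329.
Without Larkspur: best allocation of the remaining 3 bidders over all 4 slots is Brightly→Slot 5 ($140), Apex→Slot 1 ($111), Cove→Slot 3 ($130), total $381.
VCG payment = (others' best without Larkspur) − (others' welfare with Larkspur) = 381 − 329 = $52.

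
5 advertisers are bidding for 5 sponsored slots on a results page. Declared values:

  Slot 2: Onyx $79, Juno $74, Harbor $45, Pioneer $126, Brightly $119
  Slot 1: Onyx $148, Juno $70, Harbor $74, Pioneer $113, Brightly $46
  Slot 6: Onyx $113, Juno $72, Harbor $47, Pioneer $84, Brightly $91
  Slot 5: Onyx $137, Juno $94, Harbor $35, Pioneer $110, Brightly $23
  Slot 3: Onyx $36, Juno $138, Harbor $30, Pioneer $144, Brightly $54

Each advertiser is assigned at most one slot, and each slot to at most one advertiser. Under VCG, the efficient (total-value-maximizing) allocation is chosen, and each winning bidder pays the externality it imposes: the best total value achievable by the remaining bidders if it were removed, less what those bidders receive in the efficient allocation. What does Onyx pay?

Efficient allocation: Onyx→Slot 5 ($137), Juno→Slot 3 ($138), Harbor→Slot 1 ($74), Pioneer→Slot 2 ($126), Brightly→Slot 6 ($91); total welfare W = $566.
Onyx receives Slot 5 at value $137, so the others get W − 137 = $429.
Without Onyx: best allocation of the remaining 4 bidders over all 5 slots is Juno→Slot 3 ($138), Harbor→Slot 1 ($74), Pioneer→Slot 5 ($110), Brightly→Slot 2 ($119), total $441.
VCG payment = (others' best without Onyx) − (others' welfare with Onyx) = 441 − 429 = $12.

Onyx pays $12.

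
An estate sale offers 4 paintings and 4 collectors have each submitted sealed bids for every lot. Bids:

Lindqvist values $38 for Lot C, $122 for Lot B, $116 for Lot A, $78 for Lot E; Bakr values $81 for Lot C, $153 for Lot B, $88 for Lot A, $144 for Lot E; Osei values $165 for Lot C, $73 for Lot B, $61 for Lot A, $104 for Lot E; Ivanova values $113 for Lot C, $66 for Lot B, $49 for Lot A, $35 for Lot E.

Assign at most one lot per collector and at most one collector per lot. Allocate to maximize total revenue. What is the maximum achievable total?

Max total: $491

This is the linear assignment problem.
Optimal: Lindqvist→Lot A ($116), Bakr→Lot E ($144), Osei→Lot C ($165), Ivanova→Lot B ($66) — total 116+144+165+66 = $491.
Max-entry greedy (repeatedly take the single best remaining cell) gives $469, worse by 22.
Swapping Ivanova↔Osei (Ivanova→Lot C $113, Osei→Lot B $73) loses 45.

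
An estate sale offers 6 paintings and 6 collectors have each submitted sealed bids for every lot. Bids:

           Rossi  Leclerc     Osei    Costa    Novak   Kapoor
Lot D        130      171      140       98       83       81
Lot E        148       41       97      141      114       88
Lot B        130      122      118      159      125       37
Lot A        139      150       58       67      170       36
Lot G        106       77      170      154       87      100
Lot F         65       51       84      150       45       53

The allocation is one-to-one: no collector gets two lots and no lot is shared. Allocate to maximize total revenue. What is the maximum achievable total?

Optimal: Rossi→Lot B ($130), Leclerc→Lot D ($171), Osei→Lot G ($170), Costa→Lot F ($150), Novak→Lot A ($170), Kapoor→Lot E ($88) — total 130+171+170+150+170+88 = $879.
No other one-to-one assignment exceeds $879.

Maximum total: $879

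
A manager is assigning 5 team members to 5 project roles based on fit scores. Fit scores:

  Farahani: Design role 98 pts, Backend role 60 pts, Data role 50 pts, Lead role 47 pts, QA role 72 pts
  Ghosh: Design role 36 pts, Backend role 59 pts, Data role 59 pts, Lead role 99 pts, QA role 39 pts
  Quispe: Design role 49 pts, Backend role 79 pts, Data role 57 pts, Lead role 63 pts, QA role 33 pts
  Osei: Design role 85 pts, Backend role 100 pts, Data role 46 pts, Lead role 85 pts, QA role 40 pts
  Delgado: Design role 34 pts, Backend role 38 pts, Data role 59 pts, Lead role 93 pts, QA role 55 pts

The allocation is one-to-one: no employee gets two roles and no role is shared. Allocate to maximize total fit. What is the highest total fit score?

Optimal: Farahani→Design role (98 pts), Ghosh→Lead role (99 pts), Quispe→Data role (57 pts), Osei→Backend role (100 pts), Delgado→QA role (55 pts) — total 98+99+57+100+55 = 409 pts.
Max-entry greedy (repeatedly take the single best remaining cell) gives 389 pts, worse by 20.

Maximum total: 409 pts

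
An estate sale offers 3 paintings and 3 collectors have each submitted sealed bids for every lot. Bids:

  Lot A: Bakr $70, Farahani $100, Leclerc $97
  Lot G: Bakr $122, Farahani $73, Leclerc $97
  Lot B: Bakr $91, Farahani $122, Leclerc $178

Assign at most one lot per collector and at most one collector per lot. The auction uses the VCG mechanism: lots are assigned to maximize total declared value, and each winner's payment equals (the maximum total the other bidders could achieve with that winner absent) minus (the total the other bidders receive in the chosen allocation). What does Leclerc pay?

Leclerc pays $22.

Efficient allocation: Bakr→Lot G ($122), Farahani→Lot A ($100), Leclerc→Lot B ($178); total welfare W = $400.
Leclerc receives Lot B at value $178, so the others get W − 178 = $222.
Without Leclerc: best allocation of the remaining 2 bidders over all 3 lots is Bakr→Lot G ($122), Farahani→Lot B ($122), total $244.
VCG payment = (others' best without Leclerc) − (others' welfare with Leclerc) = 244 − 222 = $22.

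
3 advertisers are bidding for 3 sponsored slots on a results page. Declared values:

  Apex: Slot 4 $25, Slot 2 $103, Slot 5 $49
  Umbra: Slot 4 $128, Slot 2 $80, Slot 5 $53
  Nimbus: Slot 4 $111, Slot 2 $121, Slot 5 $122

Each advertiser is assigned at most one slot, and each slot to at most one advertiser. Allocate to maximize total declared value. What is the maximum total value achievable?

This is the linear assignment problem.
Optimal: Apex→Slot 2 ($103), Umbra→Slot 4 ($128), Nimbus→Slot 5 ($122) — total 103+128+122 = $353.
Column-greedy (each slot in turn goes to its best remaining advertiser) gives $298, worse by 55.
Next-best assignment: Apex→Slot 5, Umbra→Slot 4, Nimbus→Slot 2 = $298.
No other one-to-one assignment exceeds $353.

Max total: $353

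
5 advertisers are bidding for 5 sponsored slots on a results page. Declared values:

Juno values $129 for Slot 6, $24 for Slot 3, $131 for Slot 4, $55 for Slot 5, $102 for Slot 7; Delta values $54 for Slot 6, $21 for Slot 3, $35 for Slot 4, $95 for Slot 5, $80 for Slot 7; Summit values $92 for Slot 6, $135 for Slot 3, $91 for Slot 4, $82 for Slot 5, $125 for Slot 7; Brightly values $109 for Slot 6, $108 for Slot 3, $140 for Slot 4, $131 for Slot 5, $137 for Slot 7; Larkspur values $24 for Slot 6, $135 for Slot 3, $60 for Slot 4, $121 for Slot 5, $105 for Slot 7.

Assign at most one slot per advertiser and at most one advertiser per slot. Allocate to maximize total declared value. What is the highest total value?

Optimal: Juno→Slot 6 ($129), Delta→Slot 5 ($95), Summit→Slot 7 ($125), Brightly→Slot 4 ($140), Larkspur→Slot 3 ($135) — total 129+95+125+140+135 = $624.
Max-entry greedy (repeatedly take the single best remaining cell) gives $605, worse by 19.

Maximum total: $624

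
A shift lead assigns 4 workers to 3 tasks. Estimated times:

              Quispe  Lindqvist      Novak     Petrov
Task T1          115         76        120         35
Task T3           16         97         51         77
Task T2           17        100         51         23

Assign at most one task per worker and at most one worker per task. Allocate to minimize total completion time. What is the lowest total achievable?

Minimum total: 102 min

This is the linear assignment problem.
Optimal: Petrov→Task T1 (35 min), Quispe→Task T3 (16 min), Novak→Task T2 (51 min) — total 35+16+51 = 102 min.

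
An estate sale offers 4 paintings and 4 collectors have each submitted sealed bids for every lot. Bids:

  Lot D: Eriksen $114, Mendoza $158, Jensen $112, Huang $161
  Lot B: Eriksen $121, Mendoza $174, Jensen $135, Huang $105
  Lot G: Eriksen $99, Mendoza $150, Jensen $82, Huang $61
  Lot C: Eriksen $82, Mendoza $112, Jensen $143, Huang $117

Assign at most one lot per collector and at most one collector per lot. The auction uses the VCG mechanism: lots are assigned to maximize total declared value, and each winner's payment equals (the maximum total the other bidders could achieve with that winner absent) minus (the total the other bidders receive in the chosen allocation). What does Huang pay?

Efficient allocation: Eriksen→Lot G ($99), Mendoza→Lot B ($174), Jensen→Lot C ($143), Huang→Lot D ($161); total welfare W = $577.
Huang receives Lot D at value $161, so the others get W − 161 = $416.
Without Huang: best allocation of the remaining 3 bidders over all 4 lots is Eriksen→Lot D ($114), Mendoza→Lot B ($174), Jensen→Lot C ($143), total $431.
VCG payment = (others' best without Huang) − (others' welfare with Huang) = 431 − 416 = $15.

Huang pays $15.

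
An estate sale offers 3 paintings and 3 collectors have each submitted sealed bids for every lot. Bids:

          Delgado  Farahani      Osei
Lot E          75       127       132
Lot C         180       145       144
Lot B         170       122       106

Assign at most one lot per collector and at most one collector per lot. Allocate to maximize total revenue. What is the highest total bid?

This is a one-to-one assignment (maximum-weight bipartite matching).
Optimal: Delgado→Lot B ($170), Farahani→Lot C ($145), Osei→Lot E ($132) — total 170+145+132 = $447.
Swapping Farahani↔Delgado (Farahani→Lot B $122, Delgado→Lot C $180) loses 13.
Checked against all permutations: $447 is optimal.

Max total: $447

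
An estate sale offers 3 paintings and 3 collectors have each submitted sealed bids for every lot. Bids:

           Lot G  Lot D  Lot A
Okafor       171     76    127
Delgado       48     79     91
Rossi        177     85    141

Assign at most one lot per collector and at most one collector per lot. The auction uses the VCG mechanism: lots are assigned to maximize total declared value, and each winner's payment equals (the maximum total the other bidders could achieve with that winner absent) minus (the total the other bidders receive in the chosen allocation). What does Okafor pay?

Okafor pays $48.

Efficient allocation: Okafor→Lot G ($171), Delgado→Lot D ($79), Rossi→Lot A ($141); total welfare W = $391.
Okafor receives Lot G at value $171, so the others get W − 171 = $220.
Without Okafor: best allocation of the remaining 2 bidders over all 3 lots is Delgado→Lot A ($91), Rossi→Lot G ($177), total $268.
VCG payment = (others' best without Okafor) − (others' welfare with Okafor) = 268 − 220 = $48.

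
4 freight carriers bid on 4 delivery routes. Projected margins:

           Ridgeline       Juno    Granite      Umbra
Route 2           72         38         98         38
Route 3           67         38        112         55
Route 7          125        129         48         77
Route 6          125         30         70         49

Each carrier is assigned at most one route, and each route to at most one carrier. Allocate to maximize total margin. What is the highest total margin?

Optimal: Ridgeline→Route 6 ($125k), Juno→Route 7 ($129k), Granite→Route 2 ($98k), Umbra→Route 3 ($55k) — total 125+129+98+55 = $407k.
Column-greedy (each route in turn goes to its best remaining carrier) gives $343k, worse by 64.
Swapping Granite↔Ridgeline (Granite→Route 6 $70k, Ridgeline→Route 2 $72k) loses 81.

Maximum total: $407k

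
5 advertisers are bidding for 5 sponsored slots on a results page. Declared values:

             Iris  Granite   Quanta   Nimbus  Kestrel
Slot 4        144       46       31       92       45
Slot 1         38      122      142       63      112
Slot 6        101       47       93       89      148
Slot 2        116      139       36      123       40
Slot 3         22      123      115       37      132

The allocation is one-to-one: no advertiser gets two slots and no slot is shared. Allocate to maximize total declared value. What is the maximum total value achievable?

Max total: $680

This is a one-to-one assignment (maximum-weight bipartite matching).
Optimal: Iris→Slot 4 ($144), Granite→Slot 3 ($123), Quanta→Slot 1 ($142), Nimbus→Slot 2 ($123), Kestrel→Slot 6 ($148) — total 144+123+142+123+148 = $680.
Max-entry greedy (repeatedly take the single best remaining cell) gives $610, worse by 70.
Next-best assignment: Iris→Slot 4, Granite→Slot 1, Quanta→Slot 3, Nimbus→Slot 2, Kestrel→Slot 6 = $652.
Swapping Nimbus↔Kestrel (Nimbus→Slot 6 $89, Kestrel→Slot 2 $40) loses 142.
No other one-to-one assignment exceeds $680.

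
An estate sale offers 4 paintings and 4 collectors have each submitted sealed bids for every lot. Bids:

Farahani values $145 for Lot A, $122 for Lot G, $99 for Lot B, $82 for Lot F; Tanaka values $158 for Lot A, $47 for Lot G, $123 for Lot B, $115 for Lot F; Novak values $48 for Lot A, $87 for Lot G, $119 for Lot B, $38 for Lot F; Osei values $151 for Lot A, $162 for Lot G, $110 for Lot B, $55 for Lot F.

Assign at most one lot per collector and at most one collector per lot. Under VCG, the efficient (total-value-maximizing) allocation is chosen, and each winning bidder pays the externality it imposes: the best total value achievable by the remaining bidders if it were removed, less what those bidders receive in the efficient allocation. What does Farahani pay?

Farahani pays $43.

Efficient allocation: Farahani→Lot A ($145), Tanaka→Lot F ($115), Novak→Lot B ($119), Osei→Lot G ($162); total welfare W = $541.
Farahani receives Lot A at value $145, so the others get W − 145 = $396.
Without Farahani: best allocation of the remaining 3 bidders over all 4 lots is Tanaka→Lot A ($158), Novak→Lot B ($119), Osei→Lot G ($162), total $439.
VCG payment = (others' best without Farahani) − (others' welfare with Farahani) = 439 − 396 = $43.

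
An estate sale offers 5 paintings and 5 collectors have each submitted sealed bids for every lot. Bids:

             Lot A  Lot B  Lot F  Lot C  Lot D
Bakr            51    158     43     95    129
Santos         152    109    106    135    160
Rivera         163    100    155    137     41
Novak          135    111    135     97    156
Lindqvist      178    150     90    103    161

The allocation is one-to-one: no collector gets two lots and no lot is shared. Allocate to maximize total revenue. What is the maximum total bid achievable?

Optimal: Bakr→Lot B ($158), Santos→Lot C ($135), Rivera→Lot F ($155), Novak→Lot D ($156), Lindqvist→Lot A ($178) — total 158+135+155+156+178 = $782.
Row-greedy (each collector in turn takes its best remaining lot) gives $719, worse by 63.
Next-best assignment: Bakr→Lot B, Santos→Lot D, Rivera→Lot C, Novak→Lot F, Lindqvist→Lot A = $768.

Maximum total: $782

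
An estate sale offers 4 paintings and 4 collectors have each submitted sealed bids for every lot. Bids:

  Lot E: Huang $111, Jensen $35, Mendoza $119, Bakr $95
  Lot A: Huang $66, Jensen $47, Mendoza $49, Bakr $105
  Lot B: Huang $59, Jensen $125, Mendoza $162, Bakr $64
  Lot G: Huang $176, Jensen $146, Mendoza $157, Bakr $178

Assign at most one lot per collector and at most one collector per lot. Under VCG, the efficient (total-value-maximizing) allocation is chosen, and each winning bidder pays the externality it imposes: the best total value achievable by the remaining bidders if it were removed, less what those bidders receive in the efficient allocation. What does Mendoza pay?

Mendoza pays $8.

Efficient allocation: Huang→Lot G ($176), Jensen→Lot B ($125), Mendoza→Lot E ($119), Bakr→Lot A ($105); total welfare W = $525.
Mendoza receives Lot E at value $119, so the others get W − 119 = $406.
Without Mendoza: best allocation of the remaining 3 bidders over all 4 lots is Huang→Lot E ($111), Jensen→Lot B ($125), Bakr→Lot G ($178), total $414.
VCG payment = (others' best without Mendoza) − (others' welfare with Mendoza) = 414 − 406 = $8.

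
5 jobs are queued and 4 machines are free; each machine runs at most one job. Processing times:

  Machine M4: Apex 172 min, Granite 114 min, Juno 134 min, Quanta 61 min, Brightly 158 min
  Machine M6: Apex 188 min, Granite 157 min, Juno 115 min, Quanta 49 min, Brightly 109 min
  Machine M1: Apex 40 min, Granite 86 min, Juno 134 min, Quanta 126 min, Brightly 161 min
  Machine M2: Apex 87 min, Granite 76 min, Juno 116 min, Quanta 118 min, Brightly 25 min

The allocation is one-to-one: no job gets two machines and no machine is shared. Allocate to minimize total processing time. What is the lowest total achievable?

Min total: 228 min

Optimal: Granite→Machine M4 (114 min), Quanta→Machine M6 (49 min), Apex→Machine M1 (40 min), Brightly→Machine M2 (25 min) — total 114+49+40+25 = 228 min.
Column-greedy (each machine in turn goes to its cheapest remaining job) gives 286 min, worse by 58.
Swapping Granite↔Brightly (Granite→Machine M2 76 min, Brightly→Machine M4 158 min) adds 95.
Every other assignment is strictly worse.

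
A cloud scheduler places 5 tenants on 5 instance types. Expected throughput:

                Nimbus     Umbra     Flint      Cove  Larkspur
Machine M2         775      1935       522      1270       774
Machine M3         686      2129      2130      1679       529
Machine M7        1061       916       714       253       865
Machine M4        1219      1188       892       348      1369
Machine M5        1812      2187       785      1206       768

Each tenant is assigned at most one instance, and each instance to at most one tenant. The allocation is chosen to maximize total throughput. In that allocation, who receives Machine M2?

Cove receives Machine M2.

Optimal: Nimbus→Machine M7 (1061 ops/s), Umbra→Machine M5 (2187 ops/s), Flint→Machine M3 (2130 ops/s), Cove→Machine M2 (1270 ops/s), Larkspur→Machine M4 (1369 ops/s) — total 1061+2187+2130+1270+1369 = 8017 ops/s.
Column-greedy (each instance in turn goes to its best remaining tenant) gives 7701 ops/s, worse by 316.
Swapping Umbra↔Cove (Umbra→Machine M2 1935 ops/s, Cove→Machine M5 1206 ops/s) loses 316.
No other one-to-one assignment exceeds 8017 ops/s.
Cove's own top instance is Machine M3 (1679 ops/s), but forcing Cove→Machine M3 and reassigning the rest optimally gives only 7509 ops/s — worse by 508.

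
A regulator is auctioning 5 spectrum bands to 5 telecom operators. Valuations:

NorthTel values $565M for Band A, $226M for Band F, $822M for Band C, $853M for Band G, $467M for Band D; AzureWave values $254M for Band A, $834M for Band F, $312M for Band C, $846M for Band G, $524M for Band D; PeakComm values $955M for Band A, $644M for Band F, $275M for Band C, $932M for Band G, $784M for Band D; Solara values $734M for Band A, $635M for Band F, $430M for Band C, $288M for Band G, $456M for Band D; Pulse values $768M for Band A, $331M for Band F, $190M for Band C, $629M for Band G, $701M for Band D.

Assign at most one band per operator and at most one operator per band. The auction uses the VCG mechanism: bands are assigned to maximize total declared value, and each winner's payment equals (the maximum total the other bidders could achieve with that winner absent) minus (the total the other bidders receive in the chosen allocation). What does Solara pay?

Solara pays $67M.

Efficient allocation: NorthTel→Band C ($822M), AzureWave→Band F ($834M), PeakComm→Band G ($932M), Solara→Band A ($734M), Pulse→Band D ($701M); total welfare W = $4023M.
Solara receives Band A at value $734M, so the others get W − 734 = $3289M.
Without Solara: best allocation of the remaining 4 bidders over all 5 bands is NorthTel→Band C ($822M), AzureWave→Band F ($834M), PeakComm→Band G ($932M), Pulse→Band A ($768M), total $3356M.
VCG payment = (others' best without Solara) − (others' welfare with Solara) = 3356 − 3289 = $67M.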